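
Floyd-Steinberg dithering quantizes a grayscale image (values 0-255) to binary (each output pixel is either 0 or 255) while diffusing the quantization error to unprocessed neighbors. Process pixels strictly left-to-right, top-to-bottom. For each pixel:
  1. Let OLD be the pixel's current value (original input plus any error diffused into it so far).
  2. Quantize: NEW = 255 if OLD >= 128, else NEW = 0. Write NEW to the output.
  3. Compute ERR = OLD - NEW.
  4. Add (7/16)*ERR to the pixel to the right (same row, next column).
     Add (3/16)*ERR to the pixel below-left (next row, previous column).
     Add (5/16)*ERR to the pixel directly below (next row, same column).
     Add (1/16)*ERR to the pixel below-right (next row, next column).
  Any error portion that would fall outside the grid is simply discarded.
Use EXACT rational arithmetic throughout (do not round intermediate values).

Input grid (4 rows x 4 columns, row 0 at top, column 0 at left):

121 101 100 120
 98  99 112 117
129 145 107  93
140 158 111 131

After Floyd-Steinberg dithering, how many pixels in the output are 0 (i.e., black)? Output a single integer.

(0,0): OLD=121 → NEW=0, ERR=121
(0,1): OLD=2463/16 → NEW=255, ERR=-1617/16
(0,2): OLD=14281/256 → NEW=0, ERR=14281/256
(0,3): OLD=591487/4096 → NEW=255, ERR=-452993/4096
(1,0): OLD=29917/256 → NEW=0, ERR=29917/256
(1,1): OLD=279691/2048 → NEW=255, ERR=-242549/2048
(1,2): OLD=3313895/65536 → NEW=0, ERR=3313895/65536
(1,3): OLD=113297153/1048576 → NEW=0, ERR=113297153/1048576
(2,0): OLD=4696105/32768 → NEW=255, ERR=-3659735/32768
(2,1): OLD=79599827/1048576 → NEW=0, ERR=79599827/1048576
(2,2): OLD=354147359/2097152 → NEW=255, ERR=-180626401/2097152
(2,3): OLD=3095193539/33554432 → NEW=0, ERR=3095193539/33554432
(3,0): OLD=2002052121/16777216 → NEW=0, ERR=2002052121/16777216
(3,1): OLD=56586335111/268435456 → NEW=255, ERR=-11864706169/268435456
(3,2): OLD=372749730681/4294967296 → NEW=0, ERR=372749730681/4294967296
(3,3): OLD=13222500562895/68719476736 → NEW=255, ERR=-4300966004785/68719476736
Output grid:
  Row 0: .#.#  (2 black, running=2)
  Row 1: .#..  (3 black, running=5)
  Row 2: #.#.  (2 black, running=7)
  Row 3: .#.#  (2 black, running=9)

Answer: 9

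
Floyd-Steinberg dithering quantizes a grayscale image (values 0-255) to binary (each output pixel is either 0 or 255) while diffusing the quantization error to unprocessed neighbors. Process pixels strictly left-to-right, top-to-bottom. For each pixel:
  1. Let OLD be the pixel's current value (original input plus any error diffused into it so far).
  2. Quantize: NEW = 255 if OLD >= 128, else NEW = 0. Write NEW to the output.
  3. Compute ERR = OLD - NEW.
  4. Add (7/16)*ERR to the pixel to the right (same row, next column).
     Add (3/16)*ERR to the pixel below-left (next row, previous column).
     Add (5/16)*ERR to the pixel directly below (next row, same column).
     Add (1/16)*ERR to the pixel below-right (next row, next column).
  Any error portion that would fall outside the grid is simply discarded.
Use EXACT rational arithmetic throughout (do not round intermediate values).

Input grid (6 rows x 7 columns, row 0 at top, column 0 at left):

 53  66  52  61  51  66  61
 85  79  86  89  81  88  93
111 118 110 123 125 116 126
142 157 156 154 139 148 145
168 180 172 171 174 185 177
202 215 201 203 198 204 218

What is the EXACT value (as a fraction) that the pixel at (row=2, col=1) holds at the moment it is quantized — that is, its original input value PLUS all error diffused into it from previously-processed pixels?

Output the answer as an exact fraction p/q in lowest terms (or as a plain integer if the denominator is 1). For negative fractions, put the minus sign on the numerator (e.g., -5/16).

Answer: 71715751/1048576

Derivation:
(0,0): OLD=53 → NEW=0, ERR=53
(0,1): OLD=1427/16 → NEW=0, ERR=1427/16
(0,2): OLD=23301/256 → NEW=0, ERR=23301/256
(0,3): OLD=412963/4096 → NEW=0, ERR=412963/4096
(0,4): OLD=6233077/65536 → NEW=0, ERR=6233077/65536
(0,5): OLD=112837555/1048576 → NEW=0, ERR=112837555/1048576
(0,6): OLD=1813273061/16777216 → NEW=0, ERR=1813273061/16777216
(1,0): OLD=30281/256 → NEW=0, ERR=30281/256
(1,1): OLD=366591/2048 → NEW=255, ERR=-155649/2048
(1,2): OLD=6925291/65536 → NEW=0, ERR=6925291/65536
(1,3): OLD=49875407/262144 → NEW=255, ERR=-16971313/262144
(1,4): OLD=1826635085/16777216 → NEW=0, ERR=1826635085/16777216
(1,5): OLD=26235628509/134217728 → NEW=255, ERR=-7989892131/134217728
(1,6): OLD=230760863827/2147483648 → NEW=0, ERR=230760863827/2147483648
(2,0): OLD=4381541/32768 → NEW=255, ERR=-3974299/32768
(2,1): OLD=71715751/1048576 → NEW=0, ERR=71715751/1048576
Target (2,1): original=118, with diffused error = 71715751/1048576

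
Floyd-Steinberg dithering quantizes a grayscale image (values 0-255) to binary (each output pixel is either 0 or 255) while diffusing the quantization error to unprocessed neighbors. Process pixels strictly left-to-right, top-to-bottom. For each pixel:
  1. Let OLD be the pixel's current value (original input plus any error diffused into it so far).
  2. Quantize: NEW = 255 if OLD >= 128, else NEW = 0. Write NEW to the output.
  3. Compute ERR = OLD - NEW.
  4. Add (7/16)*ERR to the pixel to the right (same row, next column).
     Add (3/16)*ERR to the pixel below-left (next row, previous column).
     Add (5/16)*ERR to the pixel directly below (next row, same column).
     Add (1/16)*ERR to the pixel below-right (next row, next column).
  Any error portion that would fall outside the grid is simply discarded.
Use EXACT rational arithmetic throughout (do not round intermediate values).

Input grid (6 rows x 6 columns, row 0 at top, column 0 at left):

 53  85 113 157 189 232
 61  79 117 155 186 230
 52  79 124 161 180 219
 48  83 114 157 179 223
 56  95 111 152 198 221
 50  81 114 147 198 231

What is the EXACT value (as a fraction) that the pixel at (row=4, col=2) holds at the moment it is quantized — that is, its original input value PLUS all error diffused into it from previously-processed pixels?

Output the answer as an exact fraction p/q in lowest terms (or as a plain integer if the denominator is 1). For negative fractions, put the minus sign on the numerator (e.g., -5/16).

(0,0): OLD=53 → NEW=0, ERR=53
(0,1): OLD=1731/16 → NEW=0, ERR=1731/16
(0,2): OLD=41045/256 → NEW=255, ERR=-24235/256
(0,3): OLD=473427/4096 → NEW=0, ERR=473427/4096
(0,4): OLD=15700293/65536 → NEW=255, ERR=-1011387/65536
(0,5): OLD=236189923/1048576 → NEW=255, ERR=-31196957/1048576
(1,0): OLD=25049/256 → NEW=0, ERR=25049/256
(1,1): OLD=289135/2048 → NEW=255, ERR=-233105/2048
(1,2): OLD=4328859/65536 → NEW=0, ERR=4328859/65536
(1,3): OLD=55366783/262144 → NEW=255, ERR=-11479937/262144
(1,4): OLD=2745819421/16777216 → NEW=255, ERR=-1532370659/16777216
(1,5): OLD=48258888635/268435456 → NEW=255, ERR=-20192152645/268435456
(2,0): OLD=2006581/32768 → NEW=0, ERR=2006581/32768
(2,1): OLD=93031959/1048576 → NEW=0, ERR=93031959/1048576
(2,2): OLD=2820798213/16777216 → NEW=255, ERR=-1457391867/16777216
(2,3): OLD=12926930717/134217728 → NEW=0, ERR=12926930717/134217728
(2,4): OLD=759149577175/4294967296 → NEW=255, ERR=-336067083305/4294967296
(2,5): OLD=10689436721745/68719476736 → NEW=255, ERR=-6834029845935/68719476736
(3,0): OLD=1405455205/16777216 → NEW=0, ERR=1405455205/16777216
(3,1): OLD=18108039937/134217728 → NEW=255, ERR=-16117480703/134217728
(3,2): OLD=62191989587/1073741824 → NEW=0, ERR=62191989587/1073741824
(3,3): OLD=13217348902841/68719476736 → NEW=255, ERR=-4306117664839/68719476736
(3,4): OLD=62950445021465/549755813888 → NEW=0, ERR=62950445021465/549755813888
(3,5): OLD=2085804078602199/8796093022208 → NEW=255, ERR=-157199642060841/8796093022208
(4,0): OLD=128124850379/2147483648 → NEW=0, ERR=128124850379/2147483648
(4,1): OLD=3424700845135/34359738368 → NEW=0, ERR=3424700845135/34359738368
(4,2): OLD=168722536068413/1099511627776 → NEW=255, ERR=-111652929014467/1099511627776
Target (4,2): original=111, with diffused error = 168722536068413/1099511627776

Answer: 168722536068413/1099511627776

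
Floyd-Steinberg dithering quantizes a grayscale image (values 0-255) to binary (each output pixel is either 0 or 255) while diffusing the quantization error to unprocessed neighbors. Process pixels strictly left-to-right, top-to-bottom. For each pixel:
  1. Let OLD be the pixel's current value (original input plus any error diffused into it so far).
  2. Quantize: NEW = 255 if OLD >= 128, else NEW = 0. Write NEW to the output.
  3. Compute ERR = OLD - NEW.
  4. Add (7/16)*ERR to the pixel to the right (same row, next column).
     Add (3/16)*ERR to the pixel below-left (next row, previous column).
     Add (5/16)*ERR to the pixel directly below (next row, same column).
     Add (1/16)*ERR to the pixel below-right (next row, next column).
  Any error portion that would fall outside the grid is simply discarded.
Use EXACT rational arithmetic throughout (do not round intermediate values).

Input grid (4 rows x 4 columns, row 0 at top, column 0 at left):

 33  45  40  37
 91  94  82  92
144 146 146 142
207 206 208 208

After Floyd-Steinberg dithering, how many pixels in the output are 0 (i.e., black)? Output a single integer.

Answer: 8

Derivation:
(0,0): OLD=33 → NEW=0, ERR=33
(0,1): OLD=951/16 → NEW=0, ERR=951/16
(0,2): OLD=16897/256 → NEW=0, ERR=16897/256
(0,3): OLD=269831/4096 → NEW=0, ERR=269831/4096
(1,0): OLD=28789/256 → NEW=0, ERR=28789/256
(1,1): OLD=360883/2048 → NEW=255, ERR=-161357/2048
(1,2): OLD=5519663/65536 → NEW=0, ERR=5519663/65536
(1,3): OLD=161018745/1048576 → NEW=255, ERR=-106368135/1048576
(2,0): OLD=5386081/32768 → NEW=255, ERR=-2969759/32768
(2,1): OLD=109627323/1048576 → NEW=0, ERR=109627323/1048576
(2,2): OLD=407089831/2097152 → NEW=255, ERR=-127683929/2097152
(2,3): OLD=2983889707/33554432 → NEW=0, ERR=2983889707/33554432
(3,0): OLD=3326604241/16777216 → NEW=255, ERR=-951585839/16777216
(3,1): OLD=52821857999/268435456 → NEW=255, ERR=-15629183281/268435456
(3,2): OLD=801909147697/4294967296 → NEW=255, ERR=-293307512783/4294967296
(3,3): OLD=13888691297495/68719476736 → NEW=255, ERR=-3634775270185/68719476736
Output grid:
  Row 0: ....  (4 black, running=4)
  Row 1: .#.#  (2 black, running=6)
  Row 2: #.#.  (2 black, running=8)
  Row 3: ####  (0 black, running=8)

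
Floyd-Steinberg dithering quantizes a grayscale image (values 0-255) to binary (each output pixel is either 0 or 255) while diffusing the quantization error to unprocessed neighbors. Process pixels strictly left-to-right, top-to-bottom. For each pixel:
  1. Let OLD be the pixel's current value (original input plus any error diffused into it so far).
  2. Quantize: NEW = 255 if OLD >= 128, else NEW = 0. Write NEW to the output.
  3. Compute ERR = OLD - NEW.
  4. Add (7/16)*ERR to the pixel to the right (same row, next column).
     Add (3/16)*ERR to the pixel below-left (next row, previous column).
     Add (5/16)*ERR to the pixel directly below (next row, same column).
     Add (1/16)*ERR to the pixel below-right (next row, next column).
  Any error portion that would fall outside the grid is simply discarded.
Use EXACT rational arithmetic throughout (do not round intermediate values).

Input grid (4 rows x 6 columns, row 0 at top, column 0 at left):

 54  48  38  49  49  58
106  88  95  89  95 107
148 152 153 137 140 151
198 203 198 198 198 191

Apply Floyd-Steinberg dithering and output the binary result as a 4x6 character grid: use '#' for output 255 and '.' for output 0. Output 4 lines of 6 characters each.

Answer: ......
#.#.#.
.#.#.#
######

Derivation:
(0,0): OLD=54 → NEW=0, ERR=54
(0,1): OLD=573/8 → NEW=0, ERR=573/8
(0,2): OLD=8875/128 → NEW=0, ERR=8875/128
(0,3): OLD=162477/2048 → NEW=0, ERR=162477/2048
(0,4): OLD=2742971/32768 → NEW=0, ERR=2742971/32768
(0,5): OLD=49609501/524288 → NEW=0, ERR=49609501/524288
(1,0): OLD=17447/128 → NEW=255, ERR=-15193/128
(1,1): OLD=76625/1024 → NEW=0, ERR=76625/1024
(1,2): OLD=5529829/32768 → NEW=255, ERR=-2826011/32768
(1,3): OLD=12594657/131072 → NEW=0, ERR=12594657/131072
(1,4): OLD=1559428451/8388608 → NEW=255, ERR=-579666589/8388608
(1,5): OLD=14974591429/134217728 → NEW=0, ERR=14974591429/134217728
(2,0): OLD=2046987/16384 → NEW=0, ERR=2046987/16384
(2,1): OLD=108242153/524288 → NEW=255, ERR=-25451287/524288
(2,2): OLD=1069585019/8388608 → NEW=0, ERR=1069585019/8388608
(2,3): OLD=13721377763/67108864 → NEW=255, ERR=-3391382557/67108864
(2,4): OLD=264615730857/2147483648 → NEW=0, ERR=264615730857/2147483648
(2,5): OLD=8090203277103/34359738368 → NEW=255, ERR=-671530006737/34359738368
(3,0): OLD=1912108443/8388608 → NEW=255, ERR=-226986597/8388608
(3,1): OLD=13939001023/67108864 → NEW=255, ERR=-3173759297/67108864
(3,2): OLD=109868027213/536870912 → NEW=255, ERR=-27034055347/536870912
(3,3): OLD=6571314395463/34359738368 → NEW=255, ERR=-2190418888377/34359738368
(3,4): OLD=55468499755175/274877906944 → NEW=255, ERR=-14625366515545/274877906944
(3,5): OLD=744658931292265/4398046511104 → NEW=255, ERR=-376842929039255/4398046511104
Row 0: ......
Row 1: #.#.#.
Row 2: .#.#.#
Row 3: ######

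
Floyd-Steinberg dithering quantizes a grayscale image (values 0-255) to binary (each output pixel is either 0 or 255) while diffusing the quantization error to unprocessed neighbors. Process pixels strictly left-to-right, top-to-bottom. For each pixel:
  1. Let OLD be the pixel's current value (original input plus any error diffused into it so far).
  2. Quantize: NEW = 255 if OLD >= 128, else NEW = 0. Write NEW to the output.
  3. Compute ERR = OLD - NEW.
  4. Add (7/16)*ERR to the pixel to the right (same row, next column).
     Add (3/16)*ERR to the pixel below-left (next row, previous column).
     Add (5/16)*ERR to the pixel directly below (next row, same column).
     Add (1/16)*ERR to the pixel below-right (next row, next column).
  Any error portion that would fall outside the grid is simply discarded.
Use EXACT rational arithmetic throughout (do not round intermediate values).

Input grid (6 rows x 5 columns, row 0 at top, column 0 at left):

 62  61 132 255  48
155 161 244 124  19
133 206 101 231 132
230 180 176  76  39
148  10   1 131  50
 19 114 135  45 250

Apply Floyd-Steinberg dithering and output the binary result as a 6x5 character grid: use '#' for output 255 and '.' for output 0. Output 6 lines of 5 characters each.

Answer: ..##.
###..
.#.##
###..
#....
..#.#

Derivation:
(0,0): OLD=62 → NEW=0, ERR=62
(0,1): OLD=705/8 → NEW=0, ERR=705/8
(0,2): OLD=21831/128 → NEW=255, ERR=-10809/128
(0,3): OLD=446577/2048 → NEW=255, ERR=-75663/2048
(0,4): OLD=1043223/32768 → NEW=0, ERR=1043223/32768
(1,0): OLD=24435/128 → NEW=255, ERR=-8205/128
(1,1): OLD=152101/1024 → NEW=255, ERR=-109019/1024
(1,2): OLD=5557897/32768 → NEW=255, ERR=-2797943/32768
(1,3): OLD=9933909/131072 → NEW=0, ERR=9933909/131072
(1,4): OLD=125405279/2097152 → NEW=0, ERR=125405279/2097152
(2,0): OLD=1523815/16384 → NEW=0, ERR=1523815/16384
(2,1): OLD=101399389/524288 → NEW=255, ERR=-32294051/524288
(2,2): OLD=460744791/8388608 → NEW=0, ERR=460744791/8388608
(2,3): OLD=38196949525/134217728 → NEW=255, ERR=3971428885/134217728
(2,4): OLD=361569855827/2147483648 → NEW=255, ERR=-186038474413/2147483648
(3,0): OLD=2076308087/8388608 → NEW=255, ERR=-62786953/8388608
(3,1): OLD=11649292971/67108864 → NEW=255, ERR=-5463467349/67108864
(3,2): OLD=341975172041/2147483648 → NEW=255, ERR=-205633158199/2147483648
(3,3): OLD=131182195329/4294967296 → NEW=0, ERR=131182195329/4294967296
(3,4): OLD=1865035940197/68719476736 → NEW=0, ERR=1865035940197/68719476736
(4,0): OLD=140011909785/1073741824 → NEW=255, ERR=-133792255335/1073741824
(4,1): OLD=-3036621901415/34359738368 → NEW=0, ERR=-3036621901415/34359738368
(4,2): OLD=-36806172746729/549755813888 → NEW=0, ERR=-36806172746729/549755813888
(4,3): OLD=970720355758489/8796093022208 → NEW=0, ERR=970720355758489/8796093022208
(4,4): OLD=15294201045835695/140737488355328 → NEW=0, ERR=15294201045835695/140737488355328
(5,0): OLD=-20071266093973/549755813888 → NEW=0, ERR=-20071266093973/549755813888
(5,1): OLD=220202918394497/4398046511104 → NEW=0, ERR=220202918394497/4398046511104
(5,2): OLD=21272693826267145/140737488355328 → NEW=255, ERR=-14615365704341495/140737488355328
(5,3): OLD=28285320765117319/562949953421312 → NEW=0, ERR=28285320765117319/562949953421312
(5,4): OLD=2817807182726326429/9007199254740992 → NEW=255, ERR=520971372767373469/9007199254740992
Row 0: ..##.
Row 1: ###..
Row 2: .#.##
Row 3: ###..
Row 4: #....
Row 5: ..#.#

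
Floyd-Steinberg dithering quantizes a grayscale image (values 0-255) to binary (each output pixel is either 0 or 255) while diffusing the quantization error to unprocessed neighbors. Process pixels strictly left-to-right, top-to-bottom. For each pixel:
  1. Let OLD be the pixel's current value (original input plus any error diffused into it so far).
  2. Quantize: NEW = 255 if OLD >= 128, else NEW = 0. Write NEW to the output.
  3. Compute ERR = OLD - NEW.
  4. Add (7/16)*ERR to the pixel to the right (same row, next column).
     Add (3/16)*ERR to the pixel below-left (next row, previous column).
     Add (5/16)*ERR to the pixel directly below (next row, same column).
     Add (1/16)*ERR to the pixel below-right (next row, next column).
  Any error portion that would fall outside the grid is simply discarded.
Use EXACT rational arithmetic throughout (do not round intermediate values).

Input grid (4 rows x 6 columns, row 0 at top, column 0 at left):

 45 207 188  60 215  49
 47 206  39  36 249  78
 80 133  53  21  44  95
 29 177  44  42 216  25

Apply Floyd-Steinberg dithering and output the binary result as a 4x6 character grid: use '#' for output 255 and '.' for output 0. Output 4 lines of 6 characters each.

(0,0): OLD=45 → NEW=0, ERR=45
(0,1): OLD=3627/16 → NEW=255, ERR=-453/16
(0,2): OLD=44957/256 → NEW=255, ERR=-20323/256
(0,3): OLD=103499/4096 → NEW=0, ERR=103499/4096
(0,4): OLD=14814733/65536 → NEW=255, ERR=-1896947/65536
(0,5): OLD=38101595/1048576 → NEW=0, ERR=38101595/1048576
(1,0): OLD=14273/256 → NEW=0, ERR=14273/256
(1,1): OLD=428999/2048 → NEW=255, ERR=-93241/2048
(1,2): OLD=-180781/65536 → NEW=0, ERR=-180781/65536
(1,3): OLD=8467415/262144 → NEW=0, ERR=8467415/262144
(1,4): OLD=4403659173/16777216 → NEW=255, ERR=125469093/16777216
(1,5): OLD=24378758387/268435456 → NEW=0, ERR=24378758387/268435456
(2,0): OLD=2912637/32768 → NEW=0, ERR=2912637/32768
(2,1): OLD=168430511/1048576 → NEW=255, ERR=-98956369/1048576
(2,2): OLD=235904973/16777216 → NEW=0, ERR=235904973/16777216
(2,3): OLD=5164089765/134217728 → NEW=0, ERR=5164089765/134217728
(2,4): OLD=353120253295/4294967296 → NEW=0, ERR=353120253295/4294967296
(2,5): OLD=10982612821753/68719476736 → NEW=255, ERR=-6540853745927/68719476736
(3,0): OLD=655692077/16777216 → NEW=0, ERR=655692077/16777216
(3,1): OLD=23192697897/134217728 → NEW=255, ERR=-11032822743/134217728
(3,2): OLD=14760787147/1073741824 → NEW=0, ERR=14760787147/1073741824
(3,3): OLD=5245526858401/68719476736 → NEW=0, ERR=5245526858401/68719476736
(3,4): OLD=142742136296961/549755813888 → NEW=255, ERR=2554403755521/549755813888
(3,5): OLD=21348394428527/8796093022208 → NEW=0, ERR=21348394428527/8796093022208
Row 0: .##.#.
Row 1: .#..#.
Row 2: .#...#
Row 3: .#..#.

Answer: .##.#.
.#..#.
.#...#
.#..#.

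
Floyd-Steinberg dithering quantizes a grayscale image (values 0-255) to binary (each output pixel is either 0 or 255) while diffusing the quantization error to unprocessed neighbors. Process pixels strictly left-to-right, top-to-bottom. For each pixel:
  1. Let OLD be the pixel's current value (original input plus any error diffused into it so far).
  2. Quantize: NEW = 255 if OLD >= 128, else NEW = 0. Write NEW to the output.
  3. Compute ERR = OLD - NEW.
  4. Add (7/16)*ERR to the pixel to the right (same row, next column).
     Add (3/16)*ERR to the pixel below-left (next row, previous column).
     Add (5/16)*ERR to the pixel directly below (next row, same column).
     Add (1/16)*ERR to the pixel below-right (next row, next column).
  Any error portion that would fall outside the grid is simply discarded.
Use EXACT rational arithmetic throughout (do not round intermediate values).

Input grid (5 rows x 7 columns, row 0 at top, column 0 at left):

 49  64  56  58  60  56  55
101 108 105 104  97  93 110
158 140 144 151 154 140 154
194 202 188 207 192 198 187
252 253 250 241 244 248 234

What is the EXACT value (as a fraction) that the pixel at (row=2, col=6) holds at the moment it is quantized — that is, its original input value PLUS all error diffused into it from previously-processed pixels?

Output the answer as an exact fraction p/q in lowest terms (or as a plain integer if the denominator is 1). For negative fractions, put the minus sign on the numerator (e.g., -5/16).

Answer: 72983502985301/549755813888

Derivation:
(0,0): OLD=49 → NEW=0, ERR=49
(0,1): OLD=1367/16 → NEW=0, ERR=1367/16
(0,2): OLD=23905/256 → NEW=0, ERR=23905/256
(0,3): OLD=404903/4096 → NEW=0, ERR=404903/4096
(0,4): OLD=6766481/65536 → NEW=0, ERR=6766481/65536
(0,5): OLD=106085623/1048576 → NEW=0, ERR=106085623/1048576
(0,6): OLD=1665346241/16777216 → NEW=0, ERR=1665346241/16777216
(1,0): OLD=33877/256 → NEW=255, ERR=-31403/256
(1,1): OLD=208083/2048 → NEW=0, ERR=208083/2048
(1,2): OLD=13271503/65536 → NEW=255, ERR=-3440177/65536
(1,3): OLD=35945507/262144 → NEW=255, ERR=-30901213/262144
(1,4): OLD=1725386505/16777216 → NEW=0, ERR=1725386505/16777216
(1,5): OLD=26128655321/134217728 → NEW=255, ERR=-8096865319/134217728
(1,6): OLD=259737953431/2147483648 → NEW=0, ERR=259737953431/2147483648
(2,0): OLD=4545473/32768 → NEW=255, ERR=-3810367/32768
(2,1): OLD=108389083/1048576 → NEW=0, ERR=108389083/1048576
(2,2): OLD=2635152465/16777216 → NEW=255, ERR=-1643037615/16777216
(2,3): OLD=11719788297/134217728 → NEW=0, ERR=11719788297/134217728
(2,4): OLD=220827221529/1073741824 → NEW=255, ERR=-52976943591/1073741824
(2,5): OLD=4421000268659/34359738368 → NEW=255, ERR=-4340733015181/34359738368
(2,6): OLD=72983502985301/549755813888 → NEW=255, ERR=-67204229556139/549755813888
Target (2,6): original=154, with diffused error = 72983502985301/549755813888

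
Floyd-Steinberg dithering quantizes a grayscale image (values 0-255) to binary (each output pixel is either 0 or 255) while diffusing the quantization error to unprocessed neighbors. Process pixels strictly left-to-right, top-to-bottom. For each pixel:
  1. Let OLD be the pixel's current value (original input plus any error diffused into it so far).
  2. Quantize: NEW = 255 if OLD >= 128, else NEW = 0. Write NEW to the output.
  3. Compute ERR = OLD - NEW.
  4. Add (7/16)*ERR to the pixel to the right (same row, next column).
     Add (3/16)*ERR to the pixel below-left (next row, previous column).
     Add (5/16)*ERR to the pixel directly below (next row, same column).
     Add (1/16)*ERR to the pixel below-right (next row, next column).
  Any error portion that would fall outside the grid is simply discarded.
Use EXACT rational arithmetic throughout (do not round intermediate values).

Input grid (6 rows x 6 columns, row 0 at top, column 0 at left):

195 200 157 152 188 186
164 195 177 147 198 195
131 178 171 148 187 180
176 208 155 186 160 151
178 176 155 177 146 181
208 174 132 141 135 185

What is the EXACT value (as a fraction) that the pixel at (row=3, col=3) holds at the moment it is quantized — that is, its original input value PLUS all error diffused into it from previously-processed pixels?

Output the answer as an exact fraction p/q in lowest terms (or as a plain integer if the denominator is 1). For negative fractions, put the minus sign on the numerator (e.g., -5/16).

(0,0): OLD=195 → NEW=255, ERR=-60
(0,1): OLD=695/4 → NEW=255, ERR=-325/4
(0,2): OLD=7773/64 → NEW=0, ERR=7773/64
(0,3): OLD=210059/1024 → NEW=255, ERR=-51061/1024
(0,4): OLD=2722765/16384 → NEW=255, ERR=-1455155/16384
(0,5): OLD=38572699/262144 → NEW=255, ERR=-28274021/262144
(1,0): OLD=8321/64 → NEW=255, ERR=-7999/64
(1,1): OLD=68583/512 → NEW=255, ERR=-61977/512
(1,2): OLD=2417747/16384 → NEW=255, ERR=-1760173/16384
(1,3): OLD=4938375/65536 → NEW=0, ERR=4938375/65536
(1,4): OLD=754440613/4194304 → NEW=255, ERR=-315106907/4194304
(1,5): OLD=8246038771/67108864 → NEW=0, ERR=8246038771/67108864
(2,0): OLD=567261/8192 → NEW=0, ERR=567261/8192
(2,1): OLD=37358703/262144 → NEW=255, ERR=-29488017/262144
(2,2): OLD=397524301/4194304 → NEW=0, ERR=397524301/4194304
(2,3): OLD=6449568485/33554432 → NEW=255, ERR=-2106811675/33554432
(2,4): OLD=175880817391/1073741824 → NEW=255, ERR=-97923347729/1073741824
(2,5): OLD=2985928752505/17179869184 → NEW=255, ERR=-1394937889415/17179869184
(3,0): OLD=740495213/4194304 → NEW=255, ERR=-329052307/4194304
(3,1): OLD=5389623369/33554432 → NEW=255, ERR=-3166756791/33554432
(3,2): OLD=33426882331/268435456 → NEW=0, ERR=33426882331/268435456
(3,3): OLD=3602314683361/17179869184 → NEW=255, ERR=-778551958559/17179869184
Target (3,3): original=186, with diffused error = 3602314683361/17179869184

Answer: 3602314683361/17179869184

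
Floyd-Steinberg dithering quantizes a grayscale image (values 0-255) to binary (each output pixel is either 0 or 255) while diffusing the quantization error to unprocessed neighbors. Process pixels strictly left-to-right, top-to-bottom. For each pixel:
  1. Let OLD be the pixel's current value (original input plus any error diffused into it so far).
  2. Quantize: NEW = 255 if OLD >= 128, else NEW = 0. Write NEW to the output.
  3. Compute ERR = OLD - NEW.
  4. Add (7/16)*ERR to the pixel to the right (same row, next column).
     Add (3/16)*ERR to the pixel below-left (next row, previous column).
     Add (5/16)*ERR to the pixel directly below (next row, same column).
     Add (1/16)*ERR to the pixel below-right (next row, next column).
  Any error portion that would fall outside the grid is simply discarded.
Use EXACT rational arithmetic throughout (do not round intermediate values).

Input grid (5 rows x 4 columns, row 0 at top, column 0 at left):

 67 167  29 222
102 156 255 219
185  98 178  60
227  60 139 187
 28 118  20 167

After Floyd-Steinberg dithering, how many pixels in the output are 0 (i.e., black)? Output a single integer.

Answer: 9

Derivation:
(0,0): OLD=67 → NEW=0, ERR=67
(0,1): OLD=3141/16 → NEW=255, ERR=-939/16
(0,2): OLD=851/256 → NEW=0, ERR=851/256
(0,3): OLD=915269/4096 → NEW=255, ERR=-129211/4096
(1,0): OLD=28655/256 → NEW=0, ERR=28655/256
(1,1): OLD=392073/2048 → NEW=255, ERR=-130167/2048
(1,2): OLD=14329405/65536 → NEW=255, ERR=-2382275/65536
(1,3): OLD=202843195/1048576 → NEW=255, ERR=-64543685/1048576
(2,0): OLD=6817779/32768 → NEW=255, ERR=-1538061/32768
(2,1): OLD=60589729/1048576 → NEW=0, ERR=60589729/1048576
(2,2): OLD=369951749/2097152 → NEW=255, ERR=-164822011/2097152
(2,3): OLD=137842193/33554432 → NEW=0, ERR=137842193/33554432
(3,0): OLD=3744107459/16777216 → NEW=255, ERR=-534082621/16777216
(3,1): OLD=12471511837/268435456 → NEW=0, ERR=12471511837/268435456
(3,2): OLD=597634133219/4294967296 → NEW=255, ERR=-497582527261/4294967296
(3,3): OLD=9118127983797/68719476736 → NEW=255, ERR=-8405338583883/68719476736
(4,0): OLD=114947010119/4294967296 → NEW=0, ERR=114947010119/4294967296
(4,1): OLD=4140887769941/34359738368 → NEW=0, ERR=4140887769941/34359738368
(4,2): OLD=18132750432437/1099511627776 → NEW=0, ERR=18132750432437/1099511627776
(4,3): OLD=2265016108755075/17592186044416 → NEW=255, ERR=-2220991332571005/17592186044416
Output grid:
  Row 0: .#.#  (2 black, running=2)
  Row 1: .###  (1 black, running=3)
  Row 2: #.#.  (2 black, running=5)
  Row 3: #.##  (1 black, running=6)
  Row 4: ...#  (3 black, running=9)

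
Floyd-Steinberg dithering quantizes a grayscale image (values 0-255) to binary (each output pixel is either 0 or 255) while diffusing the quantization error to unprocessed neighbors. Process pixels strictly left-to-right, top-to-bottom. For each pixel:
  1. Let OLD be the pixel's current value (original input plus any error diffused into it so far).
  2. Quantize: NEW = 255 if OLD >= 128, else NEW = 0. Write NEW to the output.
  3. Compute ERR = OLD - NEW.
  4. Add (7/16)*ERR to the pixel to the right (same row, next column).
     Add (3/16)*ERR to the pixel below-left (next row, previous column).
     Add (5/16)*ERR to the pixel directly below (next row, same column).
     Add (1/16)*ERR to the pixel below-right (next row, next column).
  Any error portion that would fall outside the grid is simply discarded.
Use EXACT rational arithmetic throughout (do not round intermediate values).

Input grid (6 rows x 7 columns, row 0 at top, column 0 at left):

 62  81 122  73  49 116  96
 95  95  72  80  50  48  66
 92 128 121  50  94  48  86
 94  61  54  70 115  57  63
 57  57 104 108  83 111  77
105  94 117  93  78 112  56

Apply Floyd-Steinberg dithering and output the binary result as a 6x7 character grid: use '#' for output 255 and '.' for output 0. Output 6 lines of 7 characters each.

Answer: ..#..#.
#..#...
.#....#
..#.#..
..#..#.
#.#.#..

Derivation:
(0,0): OLD=62 → NEW=0, ERR=62
(0,1): OLD=865/8 → NEW=0, ERR=865/8
(0,2): OLD=21671/128 → NEW=255, ERR=-10969/128
(0,3): OLD=72721/2048 → NEW=0, ERR=72721/2048
(0,4): OLD=2114679/32768 → NEW=0, ERR=2114679/32768
(0,5): OLD=75620161/524288 → NEW=255, ERR=-58073279/524288
(0,6): OLD=398793415/8388608 → NEW=0, ERR=398793415/8388608
(1,0): OLD=17235/128 → NEW=255, ERR=-15405/128
(1,1): OLD=65477/1024 → NEW=0, ERR=65477/1024
(1,2): OLD=2838057/32768 → NEW=0, ERR=2838057/32768
(1,3): OLD=17790773/131072 → NEW=255, ERR=-15632587/131072
(1,4): OLD=-4710977/8388608 → NEW=0, ERR=-4710977/8388608
(1,5): OLD=1750674927/67108864 → NEW=0, ERR=1750674927/67108864
(1,6): OLD=91640041761/1073741824 → NEW=0, ERR=91640041761/1073741824
(2,0): OLD=1087559/16384 → NEW=0, ERR=1087559/16384
(2,1): OLD=97381501/524288 → NEW=255, ERR=-36311939/524288
(2,2): OLD=833815735/8388608 → NEW=0, ERR=833815735/8388608
(2,3): OLD=4128789183/67108864 → NEW=0, ERR=4128789183/67108864
(2,4): OLD=63446478447/536870912 → NEW=0, ERR=63446478447/536870912
(2,5): OLD=2127255533477/17179869184 → NEW=0, ERR=2127255533477/17179869184
(2,6): OLD=46309664853715/274877906944 → NEW=255, ERR=-23784201417005/274877906944
(3,0): OLD=853602775/8388608 → NEW=0, ERR=853602775/8388608
(3,1): OLD=7157911563/67108864 → NEW=0, ERR=7157911563/67108864
(3,2): OLD=74589254097/536870912 → NEW=255, ERR=-62312828463/536870912
(3,3): OLD=143490207975/2147483648 → NEW=0, ERR=143490207975/2147483648
(3,4): OLD=57236584127959/274877906944 → NEW=255, ERR=-12857282142761/274877906944
(3,5): OLD=146000055762805/2199023255552 → NEW=0, ERR=146000055762805/2199023255552
(3,6): OLD=2559536483540907/35184372088832 → NEW=0, ERR=2559536483540907/35184372088832
(4,0): OLD=116821129657/1073741824 → NEW=0, ERR=116821129657/1073741824
(4,1): OLD=2105017560549/17179869184 → NEW=0, ERR=2105017560549/17179869184
(4,2): OLD=38628563043467/274877906944 → NEW=255, ERR=-31465303227253/274877906944
(4,3): OLD=138044809555561/2199023255552 → NEW=0, ERR=138044809555561/2199023255552
(4,4): OLD=1978629702403179/17592186044416 → NEW=0, ERR=1978629702403179/17592186044416
(4,5): OLD=107901142460783851/562949953421312 → NEW=255, ERR=-35651095661650709/562949953421312
(4,6): OLD=686135605942052061/9007199254740992 → NEW=0, ERR=686135605942052061/9007199254740992
(5,0): OLD=44522923283327/274877906944 → NEW=255, ERR=-25570942987393/274877906944
(5,1): OLD=169165737743189/2199023255552 → NEW=0, ERR=169165737743189/2199023255552
(5,2): OLD=2362848122961251/17592186044416 → NEW=255, ERR=-2123159318364829/17592186044416
(5,3): OLD=10379479844212495/140737488355328 → NEW=0, ERR=10379479844212495/140737488355328
(5,4): OLD=1238153914153527365/9007199254740992 → NEW=255, ERR=-1058681895805425595/9007199254740992
(5,5): OLD=4474752683191202805/72057594037927936 → NEW=0, ERR=4474752683191202805/72057594037927936
(5,6): OLD=118768957033312641979/1152921504606846976 → NEW=0, ERR=118768957033312641979/1152921504606846976
Row 0: ..#..#.
Row 1: #..#...
Row 2: .#....#
Row 3: ..#.#..
Row 4: ..#..#.
Row 5: #.#.#..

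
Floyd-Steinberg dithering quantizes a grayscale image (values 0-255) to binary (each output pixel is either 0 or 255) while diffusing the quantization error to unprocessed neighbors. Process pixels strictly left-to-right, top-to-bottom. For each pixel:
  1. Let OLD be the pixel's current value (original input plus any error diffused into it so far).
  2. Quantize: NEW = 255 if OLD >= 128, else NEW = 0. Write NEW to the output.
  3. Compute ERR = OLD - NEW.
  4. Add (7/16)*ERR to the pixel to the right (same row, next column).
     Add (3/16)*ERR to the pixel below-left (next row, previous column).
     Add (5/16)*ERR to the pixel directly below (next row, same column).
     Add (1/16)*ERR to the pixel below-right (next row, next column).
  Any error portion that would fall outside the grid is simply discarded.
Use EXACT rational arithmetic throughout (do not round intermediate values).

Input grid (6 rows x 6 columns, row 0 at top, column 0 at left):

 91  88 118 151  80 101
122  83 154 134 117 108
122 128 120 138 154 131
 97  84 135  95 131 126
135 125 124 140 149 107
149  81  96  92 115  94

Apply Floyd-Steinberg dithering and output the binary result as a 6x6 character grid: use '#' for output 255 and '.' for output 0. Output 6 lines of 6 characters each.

Answer: ..#.#.
#.#.#.
.#.#.#
.#.#.#
#.#.#.
#..#.#

Derivation:
(0,0): OLD=91 → NEW=0, ERR=91
(0,1): OLD=2045/16 → NEW=0, ERR=2045/16
(0,2): OLD=44523/256 → NEW=255, ERR=-20757/256
(0,3): OLD=473197/4096 → NEW=0, ERR=473197/4096
(0,4): OLD=8555259/65536 → NEW=255, ERR=-8156421/65536
(0,5): OLD=48811229/1048576 → NEW=0, ERR=48811229/1048576
(1,0): OLD=44647/256 → NEW=255, ERR=-20633/256
(1,1): OLD=160081/2048 → NEW=0, ERR=160081/2048
(1,2): OLD=12616229/65536 → NEW=255, ERR=-4095451/65536
(1,3): OLD=29978433/262144 → NEW=0, ERR=29978433/262144
(1,4): OLD=2417388835/16777216 → NEW=255, ERR=-1860801245/16777216
(1,5): OLD=17782275077/268435456 → NEW=0, ERR=17782275077/268435456
(2,0): OLD=3652619/32768 → NEW=0, ERR=3652619/32768
(2,1): OLD=193398953/1048576 → NEW=255, ERR=-73987927/1048576
(2,2): OLD=1609417019/16777216 → NEW=0, ERR=1609417019/16777216
(2,3): OLD=25636135715/134217728 → NEW=255, ERR=-8589384925/134217728
(2,4): OLD=476354215657/4294967296 → NEW=0, ERR=476354215657/4294967296
(2,5): OLD=13282947849455/68719476736 → NEW=255, ERR=-4240518718225/68719476736
(3,0): OLD=1989845211/16777216 → NEW=0, ERR=1989845211/16777216
(3,1): OLD=18628426303/134217728 → NEW=255, ERR=-15597094337/134217728
(3,2): OLD=104934351725/1073741824 → NEW=0, ERR=104934351725/1073741824
(3,3): OLD=9933283954055/68719476736 → NEW=255, ERR=-7590182613625/68719476736
(3,4): OLD=55946880479783/549755813888 → NEW=0, ERR=55946880479783/549755813888
(3,5): OLD=1391288475031785/8796093022208 → NEW=255, ERR=-851715245631255/8796093022208
(4,0): OLD=322712817909/2147483648 → NEW=255, ERR=-224895512331/2147483648
(4,1): OLD=2357237460081/34359738368 → NEW=0, ERR=2357237460081/34359738368
(4,2): OLD=172163498695939/1099511627776 → NEW=255, ERR=-108211966386941/1099511627776
(4,3): OLD=1541341731464751/17592186044416 → NEW=0, ERR=1541341731464751/17592186044416
(4,4): OLD=54627286304030751/281474976710656 → NEW=255, ERR=-17148832757186529/281474976710656
(4,5): OLD=254213694332985465/4503599627370496 → NEW=0, ERR=254213694332985465/4503599627370496
(5,0): OLD=70993687663075/549755813888 → NEW=255, ERR=-69194044878365/549755813888
(5,1): OLD=393626033439251/17592186044416 → NEW=0, ERR=393626033439251/17592186044416
(5,2): OLD=13475476730649089/140737488355328 → NEW=0, ERR=13475476730649089/140737488355328
(5,3): OLD=647146416797736475/4503599627370496 → NEW=255, ERR=-501271488181740005/4503599627370496
(5,4): OLD=570380105346067867/9007199254740992 → NEW=0, ERR=570380105346067867/9007199254740992
(5,5): OLD=19532862711652812759/144115188075855872 → NEW=255, ERR=-17216510247690434601/144115188075855872
Row 0: ..#.#.
Row 1: #.#.#.
Row 2: .#.#.#
Row 3: .#.#.#
Row 4: #.#.#.
Row 5: #..#.#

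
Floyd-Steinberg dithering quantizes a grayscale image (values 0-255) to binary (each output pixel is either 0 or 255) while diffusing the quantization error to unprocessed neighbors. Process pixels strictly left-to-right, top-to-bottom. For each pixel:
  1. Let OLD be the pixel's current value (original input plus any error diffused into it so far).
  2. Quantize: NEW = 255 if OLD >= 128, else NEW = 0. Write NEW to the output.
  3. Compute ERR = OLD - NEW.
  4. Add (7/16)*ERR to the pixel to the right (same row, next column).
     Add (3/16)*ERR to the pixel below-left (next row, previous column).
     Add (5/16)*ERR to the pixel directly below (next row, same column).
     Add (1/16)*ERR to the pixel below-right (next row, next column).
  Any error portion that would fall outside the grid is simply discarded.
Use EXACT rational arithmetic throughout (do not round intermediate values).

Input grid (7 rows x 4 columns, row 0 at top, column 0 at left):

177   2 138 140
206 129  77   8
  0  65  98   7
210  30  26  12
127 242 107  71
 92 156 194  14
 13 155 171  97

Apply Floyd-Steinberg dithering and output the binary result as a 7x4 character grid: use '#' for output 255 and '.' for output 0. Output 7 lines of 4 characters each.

(0,0): OLD=177 → NEW=255, ERR=-78
(0,1): OLD=-257/8 → NEW=0, ERR=-257/8
(0,2): OLD=15865/128 → NEW=0, ERR=15865/128
(0,3): OLD=397775/2048 → NEW=255, ERR=-124465/2048
(1,0): OLD=22477/128 → NEW=255, ERR=-10163/128
(1,1): OLD=105051/1024 → NEW=0, ERR=105051/1024
(1,2): OLD=4823863/32768 → NEW=255, ERR=-3531977/32768
(1,3): OLD=-26425295/524288 → NEW=0, ERR=-26425295/524288
(2,0): OLD=-91367/16384 → NEW=0, ERR=-91367/16384
(2,1): OLD=36410083/524288 → NEW=0, ERR=36410083/524288
(2,2): OLD=96113279/1048576 → NEW=0, ERR=96113279/1048576
(2,3): OLD=412957251/16777216 → NEW=0, ERR=412957251/16777216
(3,0): OLD=1856219209/8388608 → NEW=255, ERR=-282875831/8388608
(3,1): OLD=7219146455/134217728 → NEW=0, ERR=7219146455/134217728
(3,2): OLD=187113053865/2147483648 → NEW=0, ERR=187113053865/2147483648
(3,3): OLD=2183240873503/34359738368 → NEW=0, ERR=2183240873503/34359738368
(4,0): OLD=271757796181/2147483648 → NEW=0, ERR=271757796181/2147483648
(4,1): OLD=5641907961791/17179869184 → NEW=255, ERR=1261041319871/17179869184
(4,2): OLD=99845318986399/549755813888 → NEW=255, ERR=-40342413555041/549755813888
(4,3): OLD=564685921361161/8796093022208 → NEW=0, ERR=564685921361161/8796093022208
(5,0): OLD=39942203245701/274877906944 → NEW=255, ERR=-30151663025019/274877906944
(5,1): OLD=1100376595450755/8796093022208 → NEW=0, ERR=1100376595450755/8796093022208
(5,2): OLD=1066188335766971/4398046511104 → NEW=255, ERR=-55313524564549/4398046511104
(5,3): OLD=3373886482996055/140737488355328 → NEW=0, ERR=3373886482996055/140737488355328
(6,0): OLD=306451050968489/140737488355328 → NEW=0, ERR=306451050968489/140737488355328
(6,1): OLD=418456506287046831/2251799813685248 → NEW=255, ERR=-155752446202691409/2251799813685248
(6,2): OLD=5372697503557957145/36028797018963968 → NEW=255, ERR=-3814645736277854695/36028797018963968
(6,3): OLD=33079619124489260463/576460752303423488 → NEW=0, ERR=33079619124489260463/576460752303423488
Row 0: #..#
Row 1: #.#.
Row 2: ....
Row 3: #...
Row 4: .##.
Row 5: #.#.
Row 6: .##.

Answer: #..#
#.#.
....
#...
.##.
#.#.
.##.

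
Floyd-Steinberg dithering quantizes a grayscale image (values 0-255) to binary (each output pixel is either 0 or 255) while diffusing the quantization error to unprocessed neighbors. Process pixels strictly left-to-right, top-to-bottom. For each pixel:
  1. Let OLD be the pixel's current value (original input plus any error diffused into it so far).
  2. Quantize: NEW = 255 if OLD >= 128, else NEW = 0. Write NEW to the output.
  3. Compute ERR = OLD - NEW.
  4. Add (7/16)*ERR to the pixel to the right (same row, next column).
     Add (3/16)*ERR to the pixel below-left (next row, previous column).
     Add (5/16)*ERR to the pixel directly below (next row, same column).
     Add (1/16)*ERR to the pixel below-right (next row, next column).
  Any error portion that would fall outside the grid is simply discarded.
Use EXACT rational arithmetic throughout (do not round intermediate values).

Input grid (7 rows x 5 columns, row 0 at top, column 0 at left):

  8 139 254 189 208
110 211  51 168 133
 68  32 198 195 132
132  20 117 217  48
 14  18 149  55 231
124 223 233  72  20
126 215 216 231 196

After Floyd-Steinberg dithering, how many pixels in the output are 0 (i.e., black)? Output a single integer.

(0,0): OLD=8 → NEW=0, ERR=8
(0,1): OLD=285/2 → NEW=255, ERR=-225/2
(0,2): OLD=6553/32 → NEW=255, ERR=-1607/32
(0,3): OLD=85519/512 → NEW=255, ERR=-45041/512
(0,4): OLD=1388649/8192 → NEW=255, ERR=-700311/8192
(1,0): OLD=2925/32 → NEW=0, ERR=2925/32
(1,1): OLD=52971/256 → NEW=255, ERR=-12309/256
(1,2): OLD=-75817/8192 → NEW=0, ERR=-75817/8192
(1,3): OLD=3843443/32768 → NEW=0, ERR=3843443/32768
(1,4): OLD=79745561/524288 → NEW=255, ERR=-53947879/524288
(2,0): OLD=358601/4096 → NEW=0, ERR=358601/4096
(2,1): OLD=7766627/131072 → NEW=0, ERR=7766627/131072
(2,2): OLD=503356233/2097152 → NEW=255, ERR=-31417527/2097152
(2,3): OLD=6886309611/33554432 → NEW=255, ERR=-1670070549/33554432
(2,4): OLD=45848830893/536870912 → NEW=0, ERR=45848830893/536870912
(3,0): OLD=357500105/2097152 → NEW=255, ERR=-177273655/2097152
(3,1): OLD=70427173/16777216 → NEW=0, ERR=70427173/16777216
(3,2): OLD=58264519831/536870912 → NEW=0, ERR=58264519831/536870912
(3,3): OLD=283470675891/1073741824 → NEW=255, ERR=9666510771/1073741824
(3,4): OLD=1297345347591/17179869184 → NEW=0, ERR=1297345347591/17179869184
(4,0): OLD=-3121568297/268435456 → NEW=0, ERR=-3121568297/268435456
(4,1): OLD=251596717991/8589934592 → NEW=0, ERR=251596717991/8589934592
(4,2): OLD=27168797650825/137438953472 → NEW=255, ERR=-7878135484535/137438953472
(4,3): OLD=118037902975975/2199023255552 → NEW=0, ERR=118037902975975/2199023255552
(4,4): OLD=9803953309869265/35184372088832 → NEW=255, ERR=831938427217105/35184372088832
(5,0): OLD=17297769456981/137438953472 → NEW=0, ERR=17297769456981/137438953472
(5,1): OLD=303180830102287/1099511627776 → NEW=255, ERR=22805365019407/1099511627776
(5,2): OLD=8305505436940375/35184372088832 → NEW=255, ERR=-666509445711785/35184372088832
(5,3): OLD=11447218840510081/140737488355328 → NEW=0, ERR=11447218840510081/140737488355328
(5,4): OLD=149359722492080027/2251799813685248 → NEW=0, ERR=149359722492080027/2251799813685248
(6,0): OLD=2976942314933877/17592186044416 → NEW=255, ERR=-1509065126392203/17592186044416
(6,1): OLD=105984887263048139/562949953421312 → NEW=255, ERR=-37567350859386421/562949953421312
(6,2): OLD=1778305800327463881/9007199254740992 → NEW=255, ERR=-518530009631489079/9007199254740992
(6,3): OLD=34945698658868252163/144115188075855872 → NEW=255, ERR=-1803674300474995197/144115188075855872
(6,4): OLD=498836572992706979797/2305843009213693952 → NEW=255, ERR=-89153394356784977963/2305843009213693952
Output grid:
  Row 0: .####  (1 black, running=1)
  Row 1: .#..#  (3 black, running=4)
  Row 2: ..##.  (3 black, running=7)
  Row 3: #..#.  (3 black, running=10)
  Row 4: ..#.#  (3 black, running=13)
  Row 5: .##..  (3 black, running=16)
  Row 6: #####  (0 black, running=16)

Answer: 16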